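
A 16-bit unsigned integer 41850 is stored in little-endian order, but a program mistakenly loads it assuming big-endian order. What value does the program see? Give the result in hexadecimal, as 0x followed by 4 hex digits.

41850 in 16-bit hexadecimal is 0xA37A.
Stored little-endian, the bytes at ascending addresses are 7A A3.
Read back as big-endian, the last byte is least significant, giving 0x7AA3.

0x7AA3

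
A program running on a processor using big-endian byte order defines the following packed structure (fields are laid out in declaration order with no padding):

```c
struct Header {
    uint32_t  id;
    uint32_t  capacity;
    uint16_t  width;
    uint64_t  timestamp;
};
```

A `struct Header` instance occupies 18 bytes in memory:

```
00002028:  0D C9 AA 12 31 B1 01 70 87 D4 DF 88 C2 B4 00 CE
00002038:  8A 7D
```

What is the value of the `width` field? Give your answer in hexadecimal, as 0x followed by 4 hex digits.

`width` follows `id` (4 B), `capacity` (4 B), so it starts at offset 4 + 4 = 8 and occupies 2 bytes.
Bytes at offsets 8..9: 87 D4.
In big-endian order the high byte comes first in memory.
The bytes are already most-significant first: 0x87D4.

0x87D4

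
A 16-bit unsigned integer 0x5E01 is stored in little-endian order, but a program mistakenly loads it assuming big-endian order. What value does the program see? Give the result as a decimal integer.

350

Stored little-endian, the bytes at ascending addresses are 01 5E.
Read back as big-endian, the last byte is least significant, giving 0x015E.
0x015E = 350.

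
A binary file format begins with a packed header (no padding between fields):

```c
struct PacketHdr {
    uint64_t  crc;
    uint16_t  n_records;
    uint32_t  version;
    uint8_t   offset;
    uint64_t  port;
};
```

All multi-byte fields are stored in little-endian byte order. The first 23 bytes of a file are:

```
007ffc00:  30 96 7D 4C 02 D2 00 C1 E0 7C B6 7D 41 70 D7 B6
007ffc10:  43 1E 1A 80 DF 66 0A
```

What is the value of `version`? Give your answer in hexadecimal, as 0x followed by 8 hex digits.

0x70417DB6

`version` follows `crc` (8 B), `n_records` (2 B), so it starts at offset 8 + 2 = 10 and occupies 4 bytes.
Bytes at offsets 10..13: B6 7D 41 70.
Little-endian: lowest address holds the least-significant byte.
Reassemble most-significant byte first: 70 41 7D B6 → 0x70417DB6.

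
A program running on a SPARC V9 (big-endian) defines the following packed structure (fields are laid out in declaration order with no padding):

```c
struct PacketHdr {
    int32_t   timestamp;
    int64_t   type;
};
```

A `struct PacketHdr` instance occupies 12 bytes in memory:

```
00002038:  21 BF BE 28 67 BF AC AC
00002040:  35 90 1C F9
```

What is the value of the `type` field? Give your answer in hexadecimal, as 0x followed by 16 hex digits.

`type` follows `timestamp` (4 bytes), so it starts at byte offset 4 and occupies 8 bytes.
Bytes at offsets 4..11: 67 BF AC AC 35 90 1C F9.
In big-endian order the high byte comes first in memory.
The bytes are already most-significant first: 0x67BFACAC35901CF9.

0x67BFACAC35901CF9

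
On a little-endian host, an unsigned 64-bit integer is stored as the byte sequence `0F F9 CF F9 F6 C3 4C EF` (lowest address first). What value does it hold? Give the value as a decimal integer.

Little-endian: lowest address holds the least-significant byte.
Reassemble most-significant byte first: EF 4C C3 F6 F9 CF F9 0F → 0xEF4CC3F6F9CFF90F.
0xEF4CC3F6F9CFF90F = 17243372538815314191.

17243372538815314191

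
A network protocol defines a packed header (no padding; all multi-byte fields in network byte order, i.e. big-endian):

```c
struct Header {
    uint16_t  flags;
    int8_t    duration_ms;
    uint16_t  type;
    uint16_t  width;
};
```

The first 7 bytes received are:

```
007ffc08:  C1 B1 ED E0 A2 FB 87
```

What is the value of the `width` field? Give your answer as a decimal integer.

64391

`width` follows `flags` (2 B), `duration_ms` (1 B), `type` (2 B), so it starts at offset 2 + 1 + 2 = 5 and occupies 2 bytes.
Bytes at offsets 5..6: FB 87.
In big-endian order the high byte comes first in memory.
The bytes are already most-significant first: 0xFB87.
0xFB87 = 64391.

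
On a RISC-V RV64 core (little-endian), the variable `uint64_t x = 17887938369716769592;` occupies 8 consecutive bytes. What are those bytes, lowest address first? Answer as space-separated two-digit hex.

38 53 0C 43 2C B9 3E F8

17887938369716769592 in hexadecimal, padded to 64 bits, is 0xF83EB92C430C5338.
Split into bytes (most-significant first): F8 3E B9 2C 43 0C 53 38.
Little-endian stores the least-significant byte at the lowest address.
So at ascending addresses the bytes are 38 53 0C 43 2C B9 3E F8.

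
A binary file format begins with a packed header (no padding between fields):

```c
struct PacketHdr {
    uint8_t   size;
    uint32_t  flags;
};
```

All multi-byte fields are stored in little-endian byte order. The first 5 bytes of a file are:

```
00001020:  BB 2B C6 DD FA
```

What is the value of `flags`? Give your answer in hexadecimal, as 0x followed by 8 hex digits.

0xFADDC62B

`flags` follows `size` (1 byte), so it starts at byte offset 1 and occupies 4 bytes.
Bytes at offsets 1..4: 2B C6 DD FA.
Little-endian: lowest address holds the least-significant byte.
Reassemble most-significant byte first: FA DD C6 2B → 0xFADDC62B.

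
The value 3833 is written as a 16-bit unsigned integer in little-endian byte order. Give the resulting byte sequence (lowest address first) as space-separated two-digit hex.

3833 in hexadecimal, padded to 16 bits, is 0x0EF9.
Split into bytes (most-significant first): 0E F9.
Little-endian: lowest address holds the least-significant byte.
So at ascending addresses the bytes are F9 0E.

F9 0E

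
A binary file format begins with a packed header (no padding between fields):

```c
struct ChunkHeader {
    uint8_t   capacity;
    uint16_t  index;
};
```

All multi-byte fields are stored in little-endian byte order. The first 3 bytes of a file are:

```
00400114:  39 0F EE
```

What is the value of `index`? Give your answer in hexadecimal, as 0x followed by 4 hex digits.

`index` follows `capacity` (1 byte), so it starts at byte offset 1 and occupies 2 bytes.
Bytes at offsets 1..2: 0F EE.
In little-endian order the low byte comes first in memory.
Reassemble most-significant byte first: EE 0F → 0xEE0F.

0xEE0F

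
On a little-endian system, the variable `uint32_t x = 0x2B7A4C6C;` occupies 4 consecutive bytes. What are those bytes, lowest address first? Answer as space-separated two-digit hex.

Split into bytes (most-significant first): 2B 7A 4C 6C.
Little-endian stores the least-significant byte at the lowest address.
So at ascending addresses the bytes are 6C 4C 7A 2B.

6C 4C 7A 2B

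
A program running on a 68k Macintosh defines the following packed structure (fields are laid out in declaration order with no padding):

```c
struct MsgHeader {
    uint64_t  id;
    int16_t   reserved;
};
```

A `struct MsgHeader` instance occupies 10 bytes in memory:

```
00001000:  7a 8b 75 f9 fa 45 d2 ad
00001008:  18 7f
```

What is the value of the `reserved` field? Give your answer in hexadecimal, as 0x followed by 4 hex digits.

0x187F

`reserved` follows `id` (8 bytes), so it starts at byte offset 8 and occupies 2 bytes.
Bytes at offsets 8..9: 18 7F.
Big-endian: lowest address holds the most-significant byte.
The bytes are already most-significant first: 0x187F.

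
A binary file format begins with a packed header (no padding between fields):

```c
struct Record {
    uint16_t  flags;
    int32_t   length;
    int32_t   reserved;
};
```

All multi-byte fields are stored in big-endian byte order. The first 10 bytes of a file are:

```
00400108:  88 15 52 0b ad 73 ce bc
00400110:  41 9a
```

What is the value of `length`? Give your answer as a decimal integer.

1376497011

`length` follows `flags` (2 bytes), so it starts at byte offset 2 and occupies 4 bytes.
Bytes at offsets 2..5: 52 0B AD 73.
Big-endian: lowest address holds the most-significant byte.
The bytes are already most-significant first: 0x520BAD73.
0x520BAD73 = 1376497011.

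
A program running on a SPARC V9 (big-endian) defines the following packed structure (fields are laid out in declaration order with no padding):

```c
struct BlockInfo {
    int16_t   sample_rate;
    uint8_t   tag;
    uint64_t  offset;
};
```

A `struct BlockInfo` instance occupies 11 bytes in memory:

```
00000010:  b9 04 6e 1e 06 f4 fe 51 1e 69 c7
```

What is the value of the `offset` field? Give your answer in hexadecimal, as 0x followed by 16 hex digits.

0x1E06F4FE511E69C7

`offset` follows `sample_rate` (2 B), `tag` (1 B), so it starts at offset 2 + 1 = 3 and occupies 8 bytes.
Bytes at offsets 3..10: 1E 06 F4 FE 51 1E 69 C7.
In big-endian order the high byte comes first in memory.
The bytes are already most-significant first: 0x1E06F4FE511E69C7.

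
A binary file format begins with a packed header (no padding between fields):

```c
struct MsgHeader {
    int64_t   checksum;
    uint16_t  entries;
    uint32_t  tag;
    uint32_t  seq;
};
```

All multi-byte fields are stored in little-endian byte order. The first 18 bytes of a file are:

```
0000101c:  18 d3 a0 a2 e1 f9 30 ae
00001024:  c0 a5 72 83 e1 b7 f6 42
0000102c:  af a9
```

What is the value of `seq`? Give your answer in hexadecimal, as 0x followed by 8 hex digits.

`seq` follows `checksum` (8 B), `entries` (2 B), `tag` (4 B), so it starts at offset 8 + 2 + 4 = 14 and occupies 4 bytes.
Bytes at offsets 14..17: F6 42 AF A9.
Little-endian stores the least-significant byte at the lowest address.
Reassemble most-significant byte first: A9 AF 42 F6 → 0xA9AF42F6.

0xA9AF42F6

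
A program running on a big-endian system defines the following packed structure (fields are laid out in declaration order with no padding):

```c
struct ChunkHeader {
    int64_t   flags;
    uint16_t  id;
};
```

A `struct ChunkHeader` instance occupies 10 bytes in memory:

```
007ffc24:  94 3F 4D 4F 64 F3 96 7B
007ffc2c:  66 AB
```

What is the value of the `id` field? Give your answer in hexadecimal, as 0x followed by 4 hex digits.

`id` follows `flags` (8 bytes), so it starts at byte offset 8 and occupies 2 bytes.
Bytes at offsets 8..9: 66 AB.
In big-endian order the high byte comes first in memory.
The bytes are already most-significant first: 0x66AB.

0x66AB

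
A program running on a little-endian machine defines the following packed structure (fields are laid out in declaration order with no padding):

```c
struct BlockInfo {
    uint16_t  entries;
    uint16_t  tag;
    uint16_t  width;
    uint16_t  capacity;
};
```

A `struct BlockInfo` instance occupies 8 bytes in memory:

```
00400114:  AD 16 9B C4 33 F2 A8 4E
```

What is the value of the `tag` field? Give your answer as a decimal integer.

50331

`tag` follows `entries` (2 bytes), so it starts at byte offset 2 and occupies 2 bytes.
Bytes at offsets 2..3: 9B C4.
In little-endian order the low byte comes first in memory.
Reassemble most-significant byte first: C4 9B → 0xC49B.
0xC49B = 50331.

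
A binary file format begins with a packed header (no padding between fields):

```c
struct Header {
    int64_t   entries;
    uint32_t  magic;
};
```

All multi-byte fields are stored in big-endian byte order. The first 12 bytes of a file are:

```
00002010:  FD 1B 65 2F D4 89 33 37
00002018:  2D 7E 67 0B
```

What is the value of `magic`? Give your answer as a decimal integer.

763258635

`magic` follows `entries` (8 bytes), so it starts at byte offset 8 and occupies 4 bytes.
Bytes at offsets 8..11: 2D 7E 67 0B.
Big-endian stores the most-significant byte at the lowest address.
The bytes are already most-significant first: 0x2D7E670B.
0x2D7E670B = 763258635.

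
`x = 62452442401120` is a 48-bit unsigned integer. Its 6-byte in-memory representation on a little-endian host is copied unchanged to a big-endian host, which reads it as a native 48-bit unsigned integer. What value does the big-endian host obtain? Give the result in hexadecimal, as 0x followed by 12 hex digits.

62452442401120 in 48-bit hexadecimal is 0x38CCD7A50960.
Stored little-endian, the bytes at ascending addresses are 60 09 A5 D7 CC 38.
Read back as big-endian, the last byte is least significant, giving 0x6009A5D7CC38.

0x6009A5D7CC38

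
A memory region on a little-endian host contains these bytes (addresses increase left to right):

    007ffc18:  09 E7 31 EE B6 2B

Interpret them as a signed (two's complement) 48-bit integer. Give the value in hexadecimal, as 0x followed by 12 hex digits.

In little-endian order the low byte comes first in memory.
Reassemble most-significant byte first: 2B B6 EE 31 E7 09 → 0x2BB6EE31E709.

0x2BB6EE31E709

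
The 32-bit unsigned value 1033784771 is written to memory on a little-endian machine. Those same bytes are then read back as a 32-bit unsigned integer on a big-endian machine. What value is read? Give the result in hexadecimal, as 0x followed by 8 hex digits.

1033784771 in 32-bit hexadecimal is 0x3D9E4DC3.
Stored little-endian, the bytes at ascending addresses are C3 4D 9E 3D.
Read back as big-endian, the last byte is least significant, giving 0xC34D9E3D.

0xC34D9E3D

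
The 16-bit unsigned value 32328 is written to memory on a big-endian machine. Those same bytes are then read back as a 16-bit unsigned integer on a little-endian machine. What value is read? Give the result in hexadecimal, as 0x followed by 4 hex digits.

0x487E

32328 in 16-bit hexadecimal is 0x7E48.
Stored big-endian, the bytes at ascending addresses are 7E 48.
Read back as little-endian, the first byte is least significant, giving 0x487E.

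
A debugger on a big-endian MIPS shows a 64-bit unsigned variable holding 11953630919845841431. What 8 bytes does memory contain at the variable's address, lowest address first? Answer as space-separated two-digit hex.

A5 E3 D3 FD 11 89 8A 17

11953630919845841431 in hexadecimal, padded to 64 bits, is 0xA5E3D3FD11898A17.
Split into bytes (most-significant first): A5 E3 D3 FD 11 89 8A 17.
Big-endian: lowest address holds the most-significant byte.
So the memory order matches the most-significant-first order: A5 E3 D3 FD 11 89 8A 17.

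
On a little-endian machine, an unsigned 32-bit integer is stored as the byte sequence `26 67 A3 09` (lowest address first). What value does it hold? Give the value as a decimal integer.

161703718

In little-endian order the low byte comes first in memory.
Reassemble most-significant byte first: 09 A3 67 26 → 0x09A36726.
0x09A36726 = 161703718.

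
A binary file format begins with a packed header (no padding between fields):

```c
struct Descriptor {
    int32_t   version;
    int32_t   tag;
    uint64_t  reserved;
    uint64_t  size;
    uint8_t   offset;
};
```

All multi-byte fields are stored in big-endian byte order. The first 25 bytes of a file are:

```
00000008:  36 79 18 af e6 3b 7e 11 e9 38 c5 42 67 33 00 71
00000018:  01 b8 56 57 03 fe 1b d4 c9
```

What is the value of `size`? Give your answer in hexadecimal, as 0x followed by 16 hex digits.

0x01B8565703FE1BD4

`size` follows `version` (4 B), `tag` (4 B), `reserved` (8 B), so it starts at offset 4 + 4 + 8 = 16 and occupies 8 bytes.
Bytes at offsets 16..23: 01 B8 56 57 03 FE 1B D4.
Big-endian stores the most-significant byte at the lowest address.
The bytes are already most-significant first: 0x01B8565703FE1BD4.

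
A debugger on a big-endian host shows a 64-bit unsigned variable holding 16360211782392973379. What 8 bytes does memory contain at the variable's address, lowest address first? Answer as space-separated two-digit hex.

16360211782392973379 in hexadecimal, padded to 64 bits, is 0xE30B25EF9BB18843.
Split into bytes (most-significant first): E3 0B 25 EF 9B B1 88 43.
Big-endian stores the most-significant byte at the lowest address.
So the memory order matches the most-significant-first order: E3 0B 25 EF 9B B1 88 43.

E3 0B 25 EF 9B B1 88 43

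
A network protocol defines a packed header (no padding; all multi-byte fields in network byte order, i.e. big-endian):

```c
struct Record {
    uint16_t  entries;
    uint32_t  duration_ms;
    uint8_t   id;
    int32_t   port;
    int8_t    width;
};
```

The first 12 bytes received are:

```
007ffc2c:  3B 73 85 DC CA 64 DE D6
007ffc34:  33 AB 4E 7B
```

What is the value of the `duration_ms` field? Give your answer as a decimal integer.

2245839460

`duration_ms` follows `entries` (2 bytes), so it starts at byte offset 2 and occupies 4 bytes.
Bytes at offsets 2..5: 85 DC CA 64.
Big-endian: lowest address holds the most-significant byte.
The bytes are already most-significant first: 0x85DCCA64.
0x85DCCA64 = 2245839460.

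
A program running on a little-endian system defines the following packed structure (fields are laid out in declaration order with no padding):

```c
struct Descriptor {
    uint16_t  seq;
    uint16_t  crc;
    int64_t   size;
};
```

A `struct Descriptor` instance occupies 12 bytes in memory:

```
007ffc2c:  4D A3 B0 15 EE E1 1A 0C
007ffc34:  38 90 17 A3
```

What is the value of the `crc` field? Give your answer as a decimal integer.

5552

`crc` follows `seq` (2 bytes), so it starts at byte offset 2 and occupies 2 bytes.
Bytes at offsets 2..3: B0 15.
In little-endian order the low byte comes first in memory.
Reassemble most-significant byte first: 15 B0 → 0x15B0.
0x15B0 = 5552.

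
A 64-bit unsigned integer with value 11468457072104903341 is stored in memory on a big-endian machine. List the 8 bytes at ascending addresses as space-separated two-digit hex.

11468457072104903341 in hexadecimal, padded to 64 bits, is 0x9F2824F1D0A112AD.
Split into bytes (most-significant first): 9F 28 24 F1 D0 A1 12 AD.
In big-endian order the high byte comes first in memory.
So the memory order matches the most-significant-first order: 9F 28 24 F1 D0 A1 12 AD.

9F 28 24 F1 D0 A1 12 AD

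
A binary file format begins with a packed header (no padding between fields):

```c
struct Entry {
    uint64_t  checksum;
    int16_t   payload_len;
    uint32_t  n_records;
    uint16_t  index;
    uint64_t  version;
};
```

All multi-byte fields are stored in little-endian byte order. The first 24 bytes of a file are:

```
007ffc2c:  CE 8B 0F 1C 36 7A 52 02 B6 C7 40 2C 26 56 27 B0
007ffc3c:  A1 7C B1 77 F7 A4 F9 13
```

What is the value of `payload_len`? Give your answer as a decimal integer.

`payload_len` follows `checksum` (8 bytes), so it starts at byte offset 8 and occupies 2 bytes.
Bytes at offsets 8..9: B6 C7.
Little-endian: lowest address holds the least-significant byte.
Reassemble most-significant byte first: C7 B6 → 0xC7B6.
Top bit is set, so as a signed 16-bit value this is 0xC7B6 − 2^16 = -14410.

-14410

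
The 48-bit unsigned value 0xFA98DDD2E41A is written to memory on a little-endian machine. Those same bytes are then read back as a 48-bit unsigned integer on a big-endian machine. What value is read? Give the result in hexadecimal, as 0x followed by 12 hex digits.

Stored little-endian, the bytes at ascending addresses are 1A E4 D2 DD 98 FA.
Read back as big-endian, the last byte is least significant, giving 0x1AE4D2DD98FA.

0x1AE4D2DD98FA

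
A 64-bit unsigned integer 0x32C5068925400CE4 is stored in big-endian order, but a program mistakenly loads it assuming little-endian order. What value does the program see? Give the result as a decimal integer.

Stored big-endian, the bytes at ascending addresses are 32 C5 06 89 25 40 0C E4.
Read back as little-endian, the first byte is least significant, giving 0xE40C40258906C532.
0xE40C40258906C532 = 16432579670324987186.

16432579670324987186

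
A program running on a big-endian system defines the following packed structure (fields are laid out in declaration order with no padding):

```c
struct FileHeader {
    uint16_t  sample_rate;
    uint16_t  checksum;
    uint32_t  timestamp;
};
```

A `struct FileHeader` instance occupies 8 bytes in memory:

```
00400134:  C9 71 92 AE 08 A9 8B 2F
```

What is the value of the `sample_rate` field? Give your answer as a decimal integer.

`sample_rate` is the first field, at byte offset 0, occupying 2 bytes.
Bytes at offsets 0..1: C9 71.
In big-endian order the high byte comes first in memory.
The bytes are already most-significant first: 0xC971.
0xC971 = 51569.

51569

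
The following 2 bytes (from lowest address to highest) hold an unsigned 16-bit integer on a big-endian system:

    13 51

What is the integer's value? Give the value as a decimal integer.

In big-endian order the high byte comes first in memory.
The bytes are already most-significant first: 0x1351.
0x1351 = 4945.

4945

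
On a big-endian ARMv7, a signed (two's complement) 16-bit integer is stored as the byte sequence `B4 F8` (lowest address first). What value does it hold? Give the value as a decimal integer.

-19208

Big-endian: lowest address holds the most-significant byte.
The bytes are already most-significant first: 0xB4F8.
Top bit is set, so as a signed 16-bit value this is 0xB4F8 − 2^16 = -19208.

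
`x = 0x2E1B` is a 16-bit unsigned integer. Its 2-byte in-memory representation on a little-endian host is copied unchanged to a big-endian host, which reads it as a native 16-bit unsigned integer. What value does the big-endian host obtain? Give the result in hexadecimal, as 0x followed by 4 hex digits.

0x1B2E

Stored little-endian, the bytes at ascending addresses are 1B 2E.
Read back as big-endian, the last byte is least significant, giving 0x1B2E.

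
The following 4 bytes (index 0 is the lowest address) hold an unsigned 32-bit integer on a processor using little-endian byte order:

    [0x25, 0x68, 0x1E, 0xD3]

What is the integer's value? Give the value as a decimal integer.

Little-endian stores the least-significant byte at the lowest address.
Reassemble most-significant byte first: D3 1E 68 25 → 0xD31E6825.
0xD31E6825 = 3541985317.

3541985317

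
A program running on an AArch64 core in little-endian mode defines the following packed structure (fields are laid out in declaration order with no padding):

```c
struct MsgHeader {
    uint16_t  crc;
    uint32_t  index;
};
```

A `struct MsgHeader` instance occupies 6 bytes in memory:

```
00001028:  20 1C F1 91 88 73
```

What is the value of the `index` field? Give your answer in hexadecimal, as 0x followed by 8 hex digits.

0x738891F1

`index` follows `crc` (2 bytes), so it starts at byte offset 2 and occupies 4 bytes.
Bytes at offsets 2..5: F1 91 88 73.
In little-endian order the low byte comes first in memory.
Reassemble most-significant byte first: 73 88 91 F1 → 0x738891F1.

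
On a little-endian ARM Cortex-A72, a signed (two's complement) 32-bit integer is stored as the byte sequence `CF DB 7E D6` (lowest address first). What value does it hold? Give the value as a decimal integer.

-696329265

Little-endian stores the least-significant byte at the lowest address.
Reassemble most-significant byte first: D6 7E DB CF → 0xD67EDBCF.
Top bit is set, so as a signed 32-bit value this is 0xD67EDBCF − 2^32 = -696329265.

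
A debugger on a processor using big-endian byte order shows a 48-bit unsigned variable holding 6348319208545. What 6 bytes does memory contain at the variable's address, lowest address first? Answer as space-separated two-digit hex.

05 C6 15 4F B4 61

6348319208545 in hexadecimal, padded to 48 bits, is 0x05C6154FB461.
Split into bytes (most-significant first): 05 C6 15 4F B4 61.
Big-endian stores the most-significant byte at the lowest address.
So the memory order matches the most-significant-first order: 05 C6 15 4F B4 61.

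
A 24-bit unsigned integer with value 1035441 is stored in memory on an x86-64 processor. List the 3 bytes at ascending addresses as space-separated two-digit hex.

B1 CC 0F

1035441 in hexadecimal, padded to 24 bits, is 0x0FCCB1.
Split into bytes (most-significant first): 0F CC B1.
In little-endian order the low byte comes first in memory.
So at ascending addresses the bytes are B1 CC 0F.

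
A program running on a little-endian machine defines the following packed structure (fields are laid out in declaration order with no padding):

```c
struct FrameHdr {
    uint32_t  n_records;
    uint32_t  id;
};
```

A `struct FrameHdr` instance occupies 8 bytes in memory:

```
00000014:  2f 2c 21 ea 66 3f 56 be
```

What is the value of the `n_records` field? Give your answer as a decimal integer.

`n_records` is the first field, at byte offset 0, occupying 4 bytes.
Bytes at offsets 0..3: 2F 2C 21 EA.
Little-endian: lowest address holds the least-significant byte.
Reassemble most-significant byte first: EA 21 2C 2F → 0xEA212C2F.
0xEA212C2F = 3928042543.

3928042543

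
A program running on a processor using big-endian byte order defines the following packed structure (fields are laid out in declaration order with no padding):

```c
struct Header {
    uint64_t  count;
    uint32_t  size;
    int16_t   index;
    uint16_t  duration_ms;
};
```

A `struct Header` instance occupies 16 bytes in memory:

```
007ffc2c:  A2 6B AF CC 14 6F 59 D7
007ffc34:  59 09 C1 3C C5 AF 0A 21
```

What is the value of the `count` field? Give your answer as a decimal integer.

11703641347703396823

`count` is the first field, at byte offset 0, occupying 8 bytes.
Bytes at offsets 0..7: A2 6B AF CC 14 6F 59 D7.
Big-endian: lowest address holds the most-significant byte.
The bytes are already most-significant first: 0xA26BAFCC146F59D7.
0xA26BAFCC146F59D7 = 11703641347703396823.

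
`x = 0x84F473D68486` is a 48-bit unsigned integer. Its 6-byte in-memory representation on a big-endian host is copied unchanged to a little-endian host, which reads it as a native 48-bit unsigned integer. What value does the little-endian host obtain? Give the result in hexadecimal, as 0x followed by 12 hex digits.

Stored big-endian, the bytes at ascending addresses are 84 F4 73 D6 84 86.
Read back as little-endian, the first byte is least significant, giving 0x8684D673F484.

0x8684D673F484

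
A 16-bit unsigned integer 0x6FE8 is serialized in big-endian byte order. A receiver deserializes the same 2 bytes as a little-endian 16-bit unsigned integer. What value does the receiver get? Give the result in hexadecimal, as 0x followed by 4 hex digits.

0xE86F

Stored big-endian, the bytes at ascending addresses are 6F E8.
Read back as little-endian, the first byte is least significant, giving 0xE86F.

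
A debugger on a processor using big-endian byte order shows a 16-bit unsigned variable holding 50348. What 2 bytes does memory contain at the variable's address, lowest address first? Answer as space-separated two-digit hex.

50348 in hexadecimal, padded to 16 bits, is 0xC4AC.
Split into bytes (most-significant first): C4 AC.
Big-endian stores the most-significant byte at the lowest address.
So the memory order matches the most-significant-first order: C4 AC.

C4 AC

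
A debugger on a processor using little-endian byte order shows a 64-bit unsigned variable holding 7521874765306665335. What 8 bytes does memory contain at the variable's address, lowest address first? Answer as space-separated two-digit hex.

7521874765306665335 in hexadecimal, padded to 64 bits, is 0x6863113F17141977.
Split into bytes (most-significant first): 68 63 11 3F 17 14 19 77.
Little-endian stores the least-significant byte at the lowest address.
So at ascending addresses the bytes are 77 19 14 17 3F 11 63 68.

77 19 14 17 3F 11 63 68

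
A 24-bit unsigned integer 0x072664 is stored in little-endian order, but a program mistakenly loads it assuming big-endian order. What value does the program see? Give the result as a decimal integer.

6563335

Stored little-endian, the bytes at ascending addresses are 64 26 07.
Read back as big-endian, the last byte is least significant, giving 0x642607.
0x642607 = 6563335.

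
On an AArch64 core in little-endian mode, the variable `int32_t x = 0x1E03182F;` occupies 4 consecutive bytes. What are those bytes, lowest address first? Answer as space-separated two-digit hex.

2F 18 03 1E

Split into bytes (most-significant first): 1E 03 18 2F.
Little-endian: lowest address holds the least-significant byte.
So at ascending addresses the bytes are 2F 18 03 1E.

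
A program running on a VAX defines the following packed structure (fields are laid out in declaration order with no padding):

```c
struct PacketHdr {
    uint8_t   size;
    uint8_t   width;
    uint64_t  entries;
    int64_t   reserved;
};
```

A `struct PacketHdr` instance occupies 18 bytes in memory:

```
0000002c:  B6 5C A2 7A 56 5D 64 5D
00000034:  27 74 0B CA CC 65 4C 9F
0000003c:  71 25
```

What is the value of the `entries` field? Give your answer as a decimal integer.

8369761118135417506

`entries` follows `size` (1 B), `width` (1 B), so it starts at offset 1 + 1 = 2 and occupies 8 bytes.
Bytes at offsets 2..9: A2 7A 56 5D 64 5D 27 74.
Little-endian: lowest address holds the least-significant byte.
Reassemble most-significant byte first: 74 27 5D 64 5D 56 7A A2 → 0x74275D645D567AA2.
0x74275D645D567AA2 = 8369761118135417506.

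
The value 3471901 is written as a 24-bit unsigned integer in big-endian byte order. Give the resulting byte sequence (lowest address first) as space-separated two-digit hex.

34 FA 1D

3471901 in hexadecimal, padded to 24 bits, is 0x34FA1D.
Split into bytes (most-significant first): 34 FA 1D.
Big-endian stores the most-significant byte at the lowest address.
So the memory order matches the most-significant-first order: 34 FA 1D.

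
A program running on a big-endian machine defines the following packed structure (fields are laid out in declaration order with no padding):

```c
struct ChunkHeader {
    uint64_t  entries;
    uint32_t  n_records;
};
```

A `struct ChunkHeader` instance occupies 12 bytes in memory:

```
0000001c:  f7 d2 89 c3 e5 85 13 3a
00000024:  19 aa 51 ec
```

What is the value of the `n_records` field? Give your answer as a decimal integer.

`n_records` follows `entries` (8 bytes), so it starts at byte offset 8 and occupies 4 bytes.
Bytes at offsets 8..11: 19 AA 51 EC.
In big-endian order the high byte comes first in memory.
The bytes are already most-significant first: 0x19AA51EC.
0x19AA51EC = 430592492.

430592492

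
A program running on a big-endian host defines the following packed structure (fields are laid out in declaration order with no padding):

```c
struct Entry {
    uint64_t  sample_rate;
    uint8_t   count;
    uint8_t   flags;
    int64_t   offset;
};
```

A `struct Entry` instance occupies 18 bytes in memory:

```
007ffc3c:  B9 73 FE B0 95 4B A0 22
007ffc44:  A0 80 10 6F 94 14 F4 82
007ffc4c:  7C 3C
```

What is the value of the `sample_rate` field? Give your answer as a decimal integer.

`sample_rate` is the first field, at byte offset 0, occupying 8 bytes.
Bytes at offsets 0..7: B9 73 FE B0 95 4B A0 22.
In big-endian order the high byte comes first in memory.
The bytes are already most-significant first: 0xB973FEB0954BA022.
0xB973FEB0954BA022 = 13363304553710854178.

13363304553710854178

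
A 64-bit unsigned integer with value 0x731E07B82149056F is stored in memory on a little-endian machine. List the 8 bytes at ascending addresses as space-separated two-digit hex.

Split into bytes (most-significant first): 73 1E 07 B8 21 49 05 6F.
Little-endian stores the least-significant byte at the lowest address.
So at ascending addresses the bytes are 6F 05 49 21 B8 07 1E 73.

6F 05 49 21 B8 07 1E 73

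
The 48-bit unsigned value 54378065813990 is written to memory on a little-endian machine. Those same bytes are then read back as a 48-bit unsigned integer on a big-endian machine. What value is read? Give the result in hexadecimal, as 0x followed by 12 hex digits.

0xE6E14BE17431

54378065813990 in 48-bit hexadecimal is 0x3174E14BE1E6.
Stored little-endian, the bytes at ascending addresses are E6 E1 4B E1 74 31.
Read back as big-endian, the last byte is least significant, giving 0xE6E14BE17431.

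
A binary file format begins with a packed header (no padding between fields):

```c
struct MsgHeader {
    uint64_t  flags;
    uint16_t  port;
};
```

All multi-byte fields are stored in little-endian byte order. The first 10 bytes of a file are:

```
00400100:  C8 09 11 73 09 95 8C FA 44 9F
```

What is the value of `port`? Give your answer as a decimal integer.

`port` follows `flags` (8 bytes), so it starts at byte offset 8 and occupies 2 bytes.
Bytes at offsets 8..9: 44 9F.
Little-endian stores the least-significant byte at the lowest address.
Reassemble most-significant byte first: 9F 44 → 0x9F44.
0x9F44 = 40772.

40772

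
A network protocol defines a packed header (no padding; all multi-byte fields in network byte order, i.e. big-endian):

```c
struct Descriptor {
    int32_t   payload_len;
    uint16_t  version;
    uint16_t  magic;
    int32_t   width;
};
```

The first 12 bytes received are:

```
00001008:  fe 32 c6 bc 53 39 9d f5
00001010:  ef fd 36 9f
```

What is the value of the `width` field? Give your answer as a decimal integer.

-268618081

`width` follows `payload_len` (4 B), `version` (2 B), `magic` (2 B), so it starts at offset 4 + 2 + 2 = 8 and occupies 4 bytes.
Bytes at offsets 8..11: EF FD 36 9F.
In big-endian order the high byte comes first in memory.
The bytes are already most-significant first: 0xEFFD369F.
Top bit is set, so as a signed 32-bit value this is 0xEFFD369F − 2^32 = -268618081.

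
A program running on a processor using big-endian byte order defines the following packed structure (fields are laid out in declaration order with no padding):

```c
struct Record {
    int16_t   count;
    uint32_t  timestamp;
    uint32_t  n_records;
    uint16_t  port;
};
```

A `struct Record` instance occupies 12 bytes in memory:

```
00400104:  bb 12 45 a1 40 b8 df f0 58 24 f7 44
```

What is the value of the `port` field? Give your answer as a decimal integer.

`port` follows `count` (2 B), `timestamp` (4 B), `n_records` (4 B), so it starts at offset 2 + 4 + 4 = 10 and occupies 2 bytes.
Bytes at offsets 10..11: F7 44.
In big-endian order the high byte comes first in memory.
The bytes are already most-significant first: 0xF744.
0xF744 = 63300.

63300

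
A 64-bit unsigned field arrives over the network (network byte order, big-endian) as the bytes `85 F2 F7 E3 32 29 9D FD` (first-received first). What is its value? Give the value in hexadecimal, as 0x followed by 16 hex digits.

0x85F2F7E332299DFD

In big-endian order the high byte comes first in memory.
The bytes are already most-significant first: 0x85F2F7E332299DFD.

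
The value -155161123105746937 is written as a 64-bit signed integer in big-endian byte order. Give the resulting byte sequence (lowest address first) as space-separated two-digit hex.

FD D8 C1 C7 D6 54 D0 07

Two's complement of -155161123105746937 in 64 bits: 155161123105746937 = 0x02273E3829AB2FF9; invert → 0xFDD8C1C7D654D006; add 1 → 0xFDD8C1C7D654D007.
Split into bytes (most-significant first): FD D8 C1 C7 D6 54 D0 07.
In big-endian order the high byte comes first in memory.
So the memory order matches the most-significant-first order: FD D8 C1 C7 D6 54 D0 07.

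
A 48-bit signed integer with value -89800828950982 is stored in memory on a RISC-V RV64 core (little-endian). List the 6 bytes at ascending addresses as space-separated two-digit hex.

Two's complement of -89800828950982 in 48 bits: 89800828950982 = 0x51AC628299C6; invert → 0xAE539D7D6639; add 1 → 0xAE539D7D663A.
Split into bytes (most-significant first): AE 53 9D 7D 66 3A.
Little-endian stores the least-significant byte at the lowest address.
So at ascending addresses the bytes are 3A 66 7D 9D 53 AE.

3A 66 7D 9D 53 AE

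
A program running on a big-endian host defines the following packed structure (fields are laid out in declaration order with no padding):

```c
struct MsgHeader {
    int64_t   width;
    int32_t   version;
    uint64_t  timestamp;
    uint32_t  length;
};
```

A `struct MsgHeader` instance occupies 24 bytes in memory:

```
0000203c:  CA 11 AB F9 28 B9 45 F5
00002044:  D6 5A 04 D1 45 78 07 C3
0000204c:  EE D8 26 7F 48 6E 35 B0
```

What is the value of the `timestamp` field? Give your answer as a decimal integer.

5005759523929466495

`timestamp` follows `width` (8 B), `version` (4 B), so it starts at offset 8 + 4 = 12 and occupies 8 bytes.
Bytes at offsets 12..19: 45 78 07 C3 EE D8 26 7F.
Big-endian: lowest address holds the most-significant byte.
The bytes are already most-significant first: 0x457807C3EED8267F.
0x457807C3EED8267F = 5005759523929466495.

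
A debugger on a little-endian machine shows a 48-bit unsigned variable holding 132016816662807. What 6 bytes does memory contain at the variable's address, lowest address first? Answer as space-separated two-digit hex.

132016816662807 in hexadecimal, padded to 48 bits, is 0x78118F762917.
Split into bytes (most-significant first): 78 11 8F 76 29 17.
Little-endian: lowest address holds the least-significant byte.
So at ascending addresses the bytes are 17 29 76 8F 11 78.

17 29 76 8F 11 78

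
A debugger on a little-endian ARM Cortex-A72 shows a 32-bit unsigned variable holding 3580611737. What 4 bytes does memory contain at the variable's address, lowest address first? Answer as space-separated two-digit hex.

3580611737 in hexadecimal, padded to 32 bits, is 0xD56BCC99.
Split into bytes (most-significant first): D5 6B CC 99.
In little-endian order the low byte comes first in memory.
So at ascending addresses the bytes are 99 CC 6B D5.

99 CC 6B D5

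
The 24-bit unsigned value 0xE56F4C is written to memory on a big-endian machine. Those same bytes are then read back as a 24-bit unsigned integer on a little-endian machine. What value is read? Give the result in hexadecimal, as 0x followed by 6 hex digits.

0x4C6FE5

Stored big-endian, the bytes at ascending addresses are E5 6F 4C.
Read back as little-endian, the first byte is least significant, giving 0x4C6FE5.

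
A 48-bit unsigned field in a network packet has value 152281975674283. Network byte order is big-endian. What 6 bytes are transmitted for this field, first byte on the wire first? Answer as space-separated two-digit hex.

8A 7F E9 10 D5 AB

152281975674283 in hexadecimal, padded to 48 bits, is 0x8A7FE910D5AB.
Split into bytes (most-significant first): 8A 7F E9 10 D5 AB.
Big-endian: lowest address holds the most-significant byte.
So the memory order matches the most-significant-first order: 8A 7F E9 10 D5 AB.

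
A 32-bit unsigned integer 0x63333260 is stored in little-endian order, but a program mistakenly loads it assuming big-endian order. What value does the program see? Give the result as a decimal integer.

1613902691

Stored little-endian, the bytes at ascending addresses are 60 32 33 63.
Read back as big-endian, the last byte is least significant, giving 0x60323363.
0x60323363 = 1613902691.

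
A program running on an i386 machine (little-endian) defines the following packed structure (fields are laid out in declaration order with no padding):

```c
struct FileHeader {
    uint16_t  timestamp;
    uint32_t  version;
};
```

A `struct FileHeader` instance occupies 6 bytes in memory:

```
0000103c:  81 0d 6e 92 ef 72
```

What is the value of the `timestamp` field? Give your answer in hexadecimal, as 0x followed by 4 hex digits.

`timestamp` is the first field, at byte offset 0, occupying 2 bytes.
Bytes at offsets 0..1: 81 0D.
Little-endian stores the least-significant byte at the lowest address.
Reassemble most-significant byte first: 0D 81 → 0x0D81.

0x0D81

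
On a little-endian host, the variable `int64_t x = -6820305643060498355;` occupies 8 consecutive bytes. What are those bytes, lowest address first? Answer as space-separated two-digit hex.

Two's complement of -6820305643060498355 in 64 bits: 6820305643060498355 = 0x5EA697D8CA368FB3; invert → 0xA159682735C9704C; add 1 → 0xA159682735C9704D.
Split into bytes (most-significant first): A1 59 68 27 35 C9 70 4D.
In little-endian order the low byte comes first in memory.
So at ascending addresses the bytes are 4D 70 C9 35 27 68 59 A1.

4D 70 C9 35 27 68 59 A1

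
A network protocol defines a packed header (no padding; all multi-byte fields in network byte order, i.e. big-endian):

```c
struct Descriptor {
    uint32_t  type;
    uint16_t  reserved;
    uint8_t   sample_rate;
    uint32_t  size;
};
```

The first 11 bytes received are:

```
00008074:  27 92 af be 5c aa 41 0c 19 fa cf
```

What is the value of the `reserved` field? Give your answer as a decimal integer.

23722

`reserved` follows `type` (4 bytes), so it starts at byte offset 4 and occupies 2 bytes.
Bytes at offsets 4..5: 5C AA.
In big-endian order the high byte comes first in memory.
The bytes are already most-significant first: 0x5CAA.
0x5CAA = 23722.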